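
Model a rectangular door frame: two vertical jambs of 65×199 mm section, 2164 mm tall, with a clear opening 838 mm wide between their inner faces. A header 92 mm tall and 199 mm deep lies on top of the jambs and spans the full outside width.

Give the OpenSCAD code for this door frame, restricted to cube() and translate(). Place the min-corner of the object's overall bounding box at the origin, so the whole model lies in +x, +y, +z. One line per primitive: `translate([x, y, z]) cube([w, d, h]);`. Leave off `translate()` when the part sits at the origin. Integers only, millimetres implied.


cube([65, 199, 2164]);
translate([903, 0, 0]) cube([65, 199, 2164]);
translate([0, 0, 2164]) cube([968, 199, 92]);


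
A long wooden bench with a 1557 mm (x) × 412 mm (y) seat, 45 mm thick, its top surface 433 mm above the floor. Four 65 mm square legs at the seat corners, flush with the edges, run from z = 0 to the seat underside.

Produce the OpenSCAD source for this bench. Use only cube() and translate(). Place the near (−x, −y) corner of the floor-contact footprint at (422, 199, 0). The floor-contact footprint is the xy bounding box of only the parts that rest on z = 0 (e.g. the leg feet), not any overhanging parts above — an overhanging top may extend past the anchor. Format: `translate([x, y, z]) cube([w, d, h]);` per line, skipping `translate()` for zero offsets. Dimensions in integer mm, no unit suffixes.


translate([422, 199, 388]) cube([1557, 412, 45]);
translate([422, 199, 0]) cube([65, 65, 388]);
translate([422, 546, 0]) cube([65, 65, 388]);
translate([1914, 199, 0]) cube([65, 65, 388]);
translate([1914, 546, 0]) cube([65, 65, 388]);


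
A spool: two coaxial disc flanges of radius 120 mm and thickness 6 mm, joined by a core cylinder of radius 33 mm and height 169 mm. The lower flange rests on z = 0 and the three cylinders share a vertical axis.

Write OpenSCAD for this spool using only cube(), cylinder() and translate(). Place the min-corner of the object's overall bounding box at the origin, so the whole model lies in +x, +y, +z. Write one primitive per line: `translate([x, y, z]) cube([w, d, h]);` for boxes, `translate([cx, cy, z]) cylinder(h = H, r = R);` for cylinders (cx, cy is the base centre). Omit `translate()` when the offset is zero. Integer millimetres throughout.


translate([120, 120, 0]) cylinder(h = 6, r = 120);
translate([120, 120, 6]) cylinder(h = 169, r = 33);
translate([120, 120, 175]) cylinder(h = 6, r = 120);


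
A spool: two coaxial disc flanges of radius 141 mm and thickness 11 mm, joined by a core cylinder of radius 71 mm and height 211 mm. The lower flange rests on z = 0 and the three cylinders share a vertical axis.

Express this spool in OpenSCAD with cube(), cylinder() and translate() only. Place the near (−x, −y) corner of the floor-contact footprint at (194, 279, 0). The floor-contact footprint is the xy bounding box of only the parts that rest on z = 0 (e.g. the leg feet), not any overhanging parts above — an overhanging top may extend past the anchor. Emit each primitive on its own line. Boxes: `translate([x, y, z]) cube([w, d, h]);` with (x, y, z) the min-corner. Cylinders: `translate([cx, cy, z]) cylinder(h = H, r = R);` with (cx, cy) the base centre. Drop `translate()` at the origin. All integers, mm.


translate([335, 420, 0]) cylinder(h = 11, r = 141);
translate([335, 420, 11]) cylinder(h = 211, r = 71);
translate([335, 420, 222]) cylinder(h = 11, r = 141);


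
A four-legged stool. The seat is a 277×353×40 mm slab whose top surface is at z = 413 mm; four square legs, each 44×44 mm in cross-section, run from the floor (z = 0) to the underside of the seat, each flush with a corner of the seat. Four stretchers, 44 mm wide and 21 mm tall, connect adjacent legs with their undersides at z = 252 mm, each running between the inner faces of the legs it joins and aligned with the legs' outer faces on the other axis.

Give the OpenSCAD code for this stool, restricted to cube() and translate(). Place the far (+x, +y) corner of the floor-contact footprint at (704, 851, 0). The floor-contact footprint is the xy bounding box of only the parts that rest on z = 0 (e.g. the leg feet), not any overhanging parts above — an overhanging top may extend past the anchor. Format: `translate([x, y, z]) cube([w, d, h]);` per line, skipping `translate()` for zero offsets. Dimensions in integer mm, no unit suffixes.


translate([427, 498, 373]) cube([277, 353, 40]);
translate([427, 498, 0]) cube([44, 44, 373]);
translate([660, 498, 0]) cube([44, 44, 373]);
translate([427, 807, 0]) cube([44, 44, 373]);
translate([660, 807, 0]) cube([44, 44, 373]);
translate([471, 498, 252]) cube([189, 44, 21]);
translate([471, 807, 252]) cube([189, 44, 21]);
translate([427, 542, 252]) cube([44, 265, 21]);
translate([660, 542, 252]) cube([44, 265, 21]);


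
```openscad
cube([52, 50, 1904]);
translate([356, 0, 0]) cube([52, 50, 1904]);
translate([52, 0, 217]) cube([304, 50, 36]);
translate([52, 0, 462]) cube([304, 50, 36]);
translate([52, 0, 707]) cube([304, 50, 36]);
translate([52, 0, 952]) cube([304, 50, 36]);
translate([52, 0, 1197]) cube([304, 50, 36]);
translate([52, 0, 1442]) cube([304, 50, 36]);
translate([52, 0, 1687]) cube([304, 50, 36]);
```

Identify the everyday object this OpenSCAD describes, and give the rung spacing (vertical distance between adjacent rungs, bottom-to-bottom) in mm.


A ladder. The rung spacing is 245 mm.

Two tall 52×50 posts with 7 short bars between them — a ladder. Adjacent rungs sit at z = 217 and z = 462, so the spacing is 462 − 217 = 245 mm.


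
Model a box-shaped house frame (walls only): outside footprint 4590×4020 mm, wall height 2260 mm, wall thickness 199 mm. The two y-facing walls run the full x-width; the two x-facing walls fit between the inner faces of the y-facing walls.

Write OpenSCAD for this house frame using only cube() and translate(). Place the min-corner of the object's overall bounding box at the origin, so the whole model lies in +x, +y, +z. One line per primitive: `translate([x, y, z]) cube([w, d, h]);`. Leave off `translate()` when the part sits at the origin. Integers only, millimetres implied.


cube([4590, 199, 2260]);
translate([0, 3821, 0]) cube([4590, 199, 2260]);
translate([0, 199, 0]) cube([199, 3622, 2260]);
translate([4391, 199, 0]) cube([199, 3622, 2260]);


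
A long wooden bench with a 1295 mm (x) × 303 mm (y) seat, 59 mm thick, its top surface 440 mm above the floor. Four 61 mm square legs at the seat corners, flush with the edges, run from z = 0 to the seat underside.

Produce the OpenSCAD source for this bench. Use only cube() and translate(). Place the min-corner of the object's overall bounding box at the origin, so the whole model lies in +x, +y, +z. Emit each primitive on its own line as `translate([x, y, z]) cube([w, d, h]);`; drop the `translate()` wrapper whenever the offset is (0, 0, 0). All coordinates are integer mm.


translate([0, 0, 381]) cube([1295, 303, 59]);
cube([61, 61, 381]);
translate([0, 242, 0]) cube([61, 61, 381]);
translate([1234, 0, 0]) cube([61, 61, 381]);
translate([1234, 242, 0]) cube([61, 61, 381]);


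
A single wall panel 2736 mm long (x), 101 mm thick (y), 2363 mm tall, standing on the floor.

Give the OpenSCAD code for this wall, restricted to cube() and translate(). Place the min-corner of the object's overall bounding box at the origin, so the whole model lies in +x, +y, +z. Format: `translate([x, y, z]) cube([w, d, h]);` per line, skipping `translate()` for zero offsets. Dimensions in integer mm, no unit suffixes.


cube([2736, 101, 2363]);


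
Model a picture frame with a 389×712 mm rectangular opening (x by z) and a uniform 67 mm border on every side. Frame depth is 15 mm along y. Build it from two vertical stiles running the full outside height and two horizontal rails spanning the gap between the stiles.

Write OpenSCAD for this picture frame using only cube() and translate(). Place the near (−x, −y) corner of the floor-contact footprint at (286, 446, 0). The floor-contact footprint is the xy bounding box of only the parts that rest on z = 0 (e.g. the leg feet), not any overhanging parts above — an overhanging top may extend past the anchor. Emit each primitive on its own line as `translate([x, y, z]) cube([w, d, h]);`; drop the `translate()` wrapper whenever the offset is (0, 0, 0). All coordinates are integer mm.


translate([286, 446, 0]) cube([67, 15, 846]);
translate([742, 446, 0]) cube([67, 15, 846]);
translate([353, 446, 0]) cube([389, 15, 67]);
translate([353, 446, 779]) cube([389, 15, 67]);


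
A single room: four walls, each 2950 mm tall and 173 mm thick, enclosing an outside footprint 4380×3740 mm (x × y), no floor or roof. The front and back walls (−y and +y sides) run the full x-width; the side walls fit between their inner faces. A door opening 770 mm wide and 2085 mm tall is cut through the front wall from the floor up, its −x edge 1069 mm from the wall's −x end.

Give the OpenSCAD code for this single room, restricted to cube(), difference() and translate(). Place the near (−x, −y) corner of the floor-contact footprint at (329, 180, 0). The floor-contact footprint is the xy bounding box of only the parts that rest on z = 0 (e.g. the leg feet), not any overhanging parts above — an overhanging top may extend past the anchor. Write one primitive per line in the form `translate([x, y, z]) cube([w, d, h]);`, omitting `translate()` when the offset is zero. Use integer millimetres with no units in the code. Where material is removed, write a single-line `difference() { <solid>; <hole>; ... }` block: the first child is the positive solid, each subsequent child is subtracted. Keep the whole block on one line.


difference() { translate([329, 180, 0]) cube([4380, 173, 2950]); translate([1398, 180, 0]) cube([770, 173, 2085]); }
translate([329, 3747, 0]) cube([4380, 173, 2950]);
translate([329, 353, 0]) cube([173, 3394, 2950]);
translate([4536, 353, 0]) cube([173, 3394, 2950]);


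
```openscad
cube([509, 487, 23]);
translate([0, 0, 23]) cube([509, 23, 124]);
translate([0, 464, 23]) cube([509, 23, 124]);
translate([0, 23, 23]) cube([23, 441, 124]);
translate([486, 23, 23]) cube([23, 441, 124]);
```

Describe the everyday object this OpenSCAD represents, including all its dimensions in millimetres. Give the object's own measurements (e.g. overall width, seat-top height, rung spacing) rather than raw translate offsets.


An open-topped rectangular box: outside dimensions 509×487×147 mm, with a uniform wall and base thickness of 23 mm. The base is a full 509×487 slab on the floor; four walls sit on top of the base. The front and back walls (the −y and +y sides) span the full width; the two side walls fit between them.


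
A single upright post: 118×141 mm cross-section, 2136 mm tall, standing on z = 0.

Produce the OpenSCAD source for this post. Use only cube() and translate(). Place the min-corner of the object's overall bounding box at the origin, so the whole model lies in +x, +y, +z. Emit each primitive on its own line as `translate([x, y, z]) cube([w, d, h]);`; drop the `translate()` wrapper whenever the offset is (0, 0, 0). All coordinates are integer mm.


cube([118, 141, 2136]);


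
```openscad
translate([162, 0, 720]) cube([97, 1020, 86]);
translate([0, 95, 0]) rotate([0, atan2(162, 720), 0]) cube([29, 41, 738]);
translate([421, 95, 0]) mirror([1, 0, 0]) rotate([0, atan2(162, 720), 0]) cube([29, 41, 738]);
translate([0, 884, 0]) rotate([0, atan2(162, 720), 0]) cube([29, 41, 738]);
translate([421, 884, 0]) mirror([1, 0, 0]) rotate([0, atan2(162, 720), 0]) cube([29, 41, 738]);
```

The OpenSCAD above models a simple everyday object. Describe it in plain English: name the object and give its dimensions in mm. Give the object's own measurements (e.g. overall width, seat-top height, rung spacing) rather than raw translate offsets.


A sawhorse. A 97×1020×86 mm beam (x, y, z) sits on two A-frame leg pairs. Each pair is two raked legs of 29×41 mm section (41 mm along y) splaying symmetrically in x. Each leg rises 720 mm vertically over 162 mm of horizontal reach and is 738 mm long along its own axis. Every leg's outer bottom edge rests on the floor and its outer top edge meets a bottom edge of the beam — the left legs (tilting toward +x) meet the beam's −x bottom edge, the right legs (their mirror images, tilting toward −x) meet its +x bottom edge — so the leg tops tuck under the beam, the beam's underside is 720 mm above the floor, and the feet are 421 mm apart outside-to-outside with the beam centred between them. The two leg pairs are set in 95 mm from either end of the beam.


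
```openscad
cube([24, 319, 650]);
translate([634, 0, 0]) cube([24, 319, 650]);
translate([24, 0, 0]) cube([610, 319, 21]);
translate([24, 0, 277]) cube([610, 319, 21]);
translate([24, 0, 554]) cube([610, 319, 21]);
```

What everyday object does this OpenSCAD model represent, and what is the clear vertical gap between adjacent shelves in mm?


A bookshelf. The clear shelf gap is 256 mm.

Two tall side panels with 3 horizontal boards between them — a bookshelf. The first two shelf undersides are at z = 0 and z = 277; with shelf thickness 21, the clear gap is 277 − 0 − 21 = 256 mm.


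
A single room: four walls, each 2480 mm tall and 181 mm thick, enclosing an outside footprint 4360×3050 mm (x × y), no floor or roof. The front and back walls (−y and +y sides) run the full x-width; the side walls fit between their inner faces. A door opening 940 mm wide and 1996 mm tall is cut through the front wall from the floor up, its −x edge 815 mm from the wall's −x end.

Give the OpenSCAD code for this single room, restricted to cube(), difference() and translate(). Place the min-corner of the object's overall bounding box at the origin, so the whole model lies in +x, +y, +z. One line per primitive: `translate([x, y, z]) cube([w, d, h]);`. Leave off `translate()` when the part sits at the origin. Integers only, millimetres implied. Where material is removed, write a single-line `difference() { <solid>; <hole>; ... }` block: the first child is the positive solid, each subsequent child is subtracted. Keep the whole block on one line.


difference() { cube([4360, 181, 2480]); translate([815, 0, 0]) cube([940, 181, 1996]); }
translate([0, 2869, 0]) cube([4360, 181, 2480]);
translate([0, 181, 0]) cube([181, 2688, 2480]);
translate([4179, 181, 0]) cube([181, 2688, 2480]);


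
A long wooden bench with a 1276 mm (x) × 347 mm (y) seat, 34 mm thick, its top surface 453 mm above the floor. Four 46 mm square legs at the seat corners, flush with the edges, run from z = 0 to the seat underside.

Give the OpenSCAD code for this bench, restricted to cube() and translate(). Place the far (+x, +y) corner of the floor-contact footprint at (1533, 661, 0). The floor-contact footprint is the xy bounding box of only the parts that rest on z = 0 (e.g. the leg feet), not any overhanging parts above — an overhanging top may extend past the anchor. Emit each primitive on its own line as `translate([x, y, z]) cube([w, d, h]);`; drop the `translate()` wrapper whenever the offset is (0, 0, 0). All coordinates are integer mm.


translate([257, 314, 419]) cube([1276, 347, 34]);
translate([257, 314, 0]) cube([46, 46, 419]);
translate([257, 615, 0]) cube([46, 46, 419]);
translate([1487, 314, 0]) cube([46, 46, 419]);
translate([1487, 615, 0]) cube([46, 46, 419]);


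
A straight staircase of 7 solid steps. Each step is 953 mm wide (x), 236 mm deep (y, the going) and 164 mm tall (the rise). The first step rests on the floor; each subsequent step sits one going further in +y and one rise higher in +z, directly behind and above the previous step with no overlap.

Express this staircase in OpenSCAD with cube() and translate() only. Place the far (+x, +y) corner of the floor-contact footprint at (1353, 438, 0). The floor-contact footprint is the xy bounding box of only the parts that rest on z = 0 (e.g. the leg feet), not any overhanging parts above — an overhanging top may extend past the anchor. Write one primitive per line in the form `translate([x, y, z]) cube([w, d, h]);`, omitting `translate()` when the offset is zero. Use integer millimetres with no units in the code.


translate([400, 202, 0]) cube([953, 236, 164]);
translate([400, 438, 164]) cube([953, 236, 164]);
translate([400, 674, 328]) cube([953, 236, 164]);
translate([400, 910, 492]) cube([953, 236, 164]);
translate([400, 1146, 656]) cube([953, 236, 164]);
translate([400, 1382, 820]) cube([953, 236, 164]);
translate([400, 1618, 984]) cube([953, 236, 164]);


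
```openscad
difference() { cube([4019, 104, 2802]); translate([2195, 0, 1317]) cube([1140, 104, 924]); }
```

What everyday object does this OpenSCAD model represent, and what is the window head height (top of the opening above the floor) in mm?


A wall with a window opening. The window head height is 2241 mm.

A wall with a rectangular opening subtracted — a window. Sill at z = 1317, opening 924 mm tall, so the head is at 1317 + 924 = 2241 mm.


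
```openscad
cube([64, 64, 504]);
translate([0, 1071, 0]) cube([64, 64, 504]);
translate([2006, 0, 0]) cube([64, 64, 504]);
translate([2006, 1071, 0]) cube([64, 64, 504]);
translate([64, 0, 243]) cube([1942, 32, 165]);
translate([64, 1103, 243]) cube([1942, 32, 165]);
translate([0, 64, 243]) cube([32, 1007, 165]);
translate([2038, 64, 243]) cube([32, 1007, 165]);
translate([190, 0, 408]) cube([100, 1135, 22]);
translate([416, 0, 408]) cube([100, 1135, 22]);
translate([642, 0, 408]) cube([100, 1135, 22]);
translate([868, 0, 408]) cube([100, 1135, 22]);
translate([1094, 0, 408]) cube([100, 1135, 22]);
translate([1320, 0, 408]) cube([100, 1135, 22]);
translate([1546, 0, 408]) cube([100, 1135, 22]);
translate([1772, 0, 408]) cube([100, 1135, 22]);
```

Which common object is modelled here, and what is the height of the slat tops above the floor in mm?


A bed frame. The slat-top height is 430 mm.

Four posts, four rails, and a row of slats — a bed frame. Slats sit on the rails at z = 243 + 165 = 408; with slat thickness 22, the top is 430 mm.


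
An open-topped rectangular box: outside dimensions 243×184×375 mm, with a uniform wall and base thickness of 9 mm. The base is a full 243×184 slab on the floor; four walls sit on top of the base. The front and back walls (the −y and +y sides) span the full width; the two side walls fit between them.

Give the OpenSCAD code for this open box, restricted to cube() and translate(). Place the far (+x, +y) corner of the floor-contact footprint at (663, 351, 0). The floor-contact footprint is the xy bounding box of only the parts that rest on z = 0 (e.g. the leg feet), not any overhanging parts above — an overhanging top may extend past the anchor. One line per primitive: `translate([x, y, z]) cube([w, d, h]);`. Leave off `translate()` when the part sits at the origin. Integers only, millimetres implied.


translate([420, 167, 0]) cube([243, 184, 9]);
translate([420, 167, 9]) cube([243, 9, 366]);
translate([420, 342, 9]) cube([243, 9, 366]);
translate([420, 176, 9]) cube([9, 166, 366]);
translate([654, 176, 9]) cube([9, 166, 366]);


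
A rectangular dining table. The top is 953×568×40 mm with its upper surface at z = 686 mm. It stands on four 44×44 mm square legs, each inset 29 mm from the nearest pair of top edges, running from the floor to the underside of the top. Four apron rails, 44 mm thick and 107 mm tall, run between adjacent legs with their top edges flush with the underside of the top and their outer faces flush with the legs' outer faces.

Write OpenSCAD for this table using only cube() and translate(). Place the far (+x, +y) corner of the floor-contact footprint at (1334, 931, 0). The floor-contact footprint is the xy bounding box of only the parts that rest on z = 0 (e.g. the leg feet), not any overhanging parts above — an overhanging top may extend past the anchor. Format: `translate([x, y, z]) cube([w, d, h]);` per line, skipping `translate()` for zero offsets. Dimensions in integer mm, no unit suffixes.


// leg_h = 686 - 40 = 646
// apron z = 646 - 107 = 539
translate([410, 392, 646]) cube([953, 568, 40]);
translate([439, 421, 0]) cube([44, 44, 646]);
translate([1290, 421, 0]) cube([44, 44, 646]);
translate([439, 887, 0]) cube([44, 44, 646]);
translate([1290, 887, 0]) cube([44, 44, 646]);
translate([483, 421, 539]) cube([807, 44, 107]);
translate([483, 887, 539]) cube([807, 44, 107]);
translate([439, 465, 539]) cube([44, 422, 107]);
translate([1290, 465, 539]) cube([44, 422, 107]);


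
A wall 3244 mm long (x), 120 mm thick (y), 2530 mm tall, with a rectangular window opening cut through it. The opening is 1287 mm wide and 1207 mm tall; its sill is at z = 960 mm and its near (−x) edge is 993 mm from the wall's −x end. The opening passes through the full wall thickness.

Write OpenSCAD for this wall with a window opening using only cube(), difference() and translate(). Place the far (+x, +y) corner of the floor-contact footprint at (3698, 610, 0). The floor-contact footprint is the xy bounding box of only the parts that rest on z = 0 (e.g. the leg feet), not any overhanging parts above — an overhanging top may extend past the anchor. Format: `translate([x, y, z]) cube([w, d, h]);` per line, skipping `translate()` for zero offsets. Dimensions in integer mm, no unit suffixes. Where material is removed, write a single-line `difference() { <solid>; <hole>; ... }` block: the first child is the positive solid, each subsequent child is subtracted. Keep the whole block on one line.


difference() { translate([454, 490, 0]) cube([3244, 120, 2530]); translate([1447, 490, 960]) cube([1287, 120, 1207]); }


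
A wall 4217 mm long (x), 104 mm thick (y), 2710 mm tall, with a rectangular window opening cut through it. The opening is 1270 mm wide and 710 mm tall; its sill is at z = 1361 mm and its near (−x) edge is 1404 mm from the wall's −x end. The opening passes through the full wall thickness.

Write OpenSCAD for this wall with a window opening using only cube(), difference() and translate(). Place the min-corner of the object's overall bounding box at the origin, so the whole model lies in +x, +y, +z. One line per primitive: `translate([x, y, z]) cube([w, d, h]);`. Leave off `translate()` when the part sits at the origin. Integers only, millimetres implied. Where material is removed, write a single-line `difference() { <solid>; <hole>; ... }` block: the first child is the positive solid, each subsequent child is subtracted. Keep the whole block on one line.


difference() { cube([4217, 104, 2710]); translate([1404, 0, 1361]) cube([1270, 104, 710]); }


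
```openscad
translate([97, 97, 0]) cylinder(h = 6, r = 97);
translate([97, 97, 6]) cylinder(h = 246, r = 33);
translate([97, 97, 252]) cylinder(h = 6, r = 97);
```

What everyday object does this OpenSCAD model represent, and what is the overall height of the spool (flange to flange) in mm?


A spool. The overall height is 258 mm.

Three coaxial cylinders, large–small–large — a spool. Two 6 mm flanges and a 246 mm core give 6 + 246 + 6 = 258 mm.


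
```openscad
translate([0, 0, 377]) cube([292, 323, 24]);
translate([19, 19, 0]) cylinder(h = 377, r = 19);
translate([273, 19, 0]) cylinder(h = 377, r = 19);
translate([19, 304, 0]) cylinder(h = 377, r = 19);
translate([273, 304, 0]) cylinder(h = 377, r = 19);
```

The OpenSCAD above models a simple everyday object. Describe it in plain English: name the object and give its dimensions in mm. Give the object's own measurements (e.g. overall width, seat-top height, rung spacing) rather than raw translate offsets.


A four-legged stool. The seat is a 292×323×24 mm slab whose top surface is at z = 401 mm; four round legs, each 38 mm in diameter, run from the floor (z = 0) to the underside of the seat, each leg's axis is inset half a diameter from the nearest pair of seat edges (so the leg's bounding box is flush with the corner).


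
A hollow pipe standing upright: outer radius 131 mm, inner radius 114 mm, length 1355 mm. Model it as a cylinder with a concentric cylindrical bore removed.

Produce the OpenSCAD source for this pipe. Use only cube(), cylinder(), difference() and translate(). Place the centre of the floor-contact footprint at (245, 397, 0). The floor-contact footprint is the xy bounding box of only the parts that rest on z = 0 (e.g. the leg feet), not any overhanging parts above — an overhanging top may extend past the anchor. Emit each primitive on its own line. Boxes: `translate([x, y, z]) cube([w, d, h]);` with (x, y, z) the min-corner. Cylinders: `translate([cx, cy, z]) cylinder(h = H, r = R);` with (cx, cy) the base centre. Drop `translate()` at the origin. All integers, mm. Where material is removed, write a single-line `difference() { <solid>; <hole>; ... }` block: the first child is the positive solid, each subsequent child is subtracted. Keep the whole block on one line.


difference() { translate([245, 397, 0]) cylinder(h = 1355, r = 131); translate([245, 397, 0]) cylinder(h = 1355, r = 114); }


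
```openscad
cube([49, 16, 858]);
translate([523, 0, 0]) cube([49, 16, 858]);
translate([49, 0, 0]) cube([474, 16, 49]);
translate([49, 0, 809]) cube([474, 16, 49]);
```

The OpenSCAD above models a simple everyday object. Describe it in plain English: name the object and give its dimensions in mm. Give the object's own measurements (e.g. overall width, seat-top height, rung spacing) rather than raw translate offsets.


A rectangular picture frame lying in the x–z plane (depth along y). The opening is 474 mm wide (x) by 760 mm tall (z), surrounded by a border 49 mm wide on all four sides. The frame is 16 mm deep and is made of two full-height vertical stiles with two horizontal rails fitted between them.


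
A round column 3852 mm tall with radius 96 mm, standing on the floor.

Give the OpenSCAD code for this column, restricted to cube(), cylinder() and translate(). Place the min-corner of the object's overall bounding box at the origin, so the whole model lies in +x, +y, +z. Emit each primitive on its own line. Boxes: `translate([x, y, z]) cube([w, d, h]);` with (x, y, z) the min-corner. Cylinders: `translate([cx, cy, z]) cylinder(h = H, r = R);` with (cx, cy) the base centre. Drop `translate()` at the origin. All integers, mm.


translate([96, 96, 0]) cylinder(h = 3852, r = 96);


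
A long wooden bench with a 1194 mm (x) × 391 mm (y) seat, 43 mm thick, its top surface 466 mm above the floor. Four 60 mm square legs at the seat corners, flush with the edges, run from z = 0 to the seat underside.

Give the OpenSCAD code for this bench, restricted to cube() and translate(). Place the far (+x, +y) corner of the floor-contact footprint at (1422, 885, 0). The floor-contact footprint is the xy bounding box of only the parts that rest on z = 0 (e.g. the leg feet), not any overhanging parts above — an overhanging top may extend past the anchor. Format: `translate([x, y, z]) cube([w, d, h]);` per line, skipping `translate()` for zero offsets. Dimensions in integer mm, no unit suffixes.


// leg_h = 466 − 43 = 423
translate([228, 494, 423]) cube([1194, 391, 43]);
translate([228, 494, 0]) cube([60, 60, 423]);
translate([228, 825, 0]) cube([60, 60, 423]);
translate([1362, 494, 0]) cube([60, 60, 423]);
translate([1362, 825, 0]) cube([60, 60, 423]);


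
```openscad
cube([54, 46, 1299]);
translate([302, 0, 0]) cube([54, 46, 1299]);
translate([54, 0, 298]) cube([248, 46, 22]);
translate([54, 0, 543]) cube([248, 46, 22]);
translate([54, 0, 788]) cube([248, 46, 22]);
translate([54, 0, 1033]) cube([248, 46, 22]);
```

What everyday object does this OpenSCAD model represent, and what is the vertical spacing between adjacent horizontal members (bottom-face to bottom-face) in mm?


A ladder. The rung spacing is 245 mm.

Two tall 54×46 posts with 4 short bars between them — a ladder. Adjacent rungs sit at z = 298 and z = 543, so the spacing is 543 − 298 = 245 mm.


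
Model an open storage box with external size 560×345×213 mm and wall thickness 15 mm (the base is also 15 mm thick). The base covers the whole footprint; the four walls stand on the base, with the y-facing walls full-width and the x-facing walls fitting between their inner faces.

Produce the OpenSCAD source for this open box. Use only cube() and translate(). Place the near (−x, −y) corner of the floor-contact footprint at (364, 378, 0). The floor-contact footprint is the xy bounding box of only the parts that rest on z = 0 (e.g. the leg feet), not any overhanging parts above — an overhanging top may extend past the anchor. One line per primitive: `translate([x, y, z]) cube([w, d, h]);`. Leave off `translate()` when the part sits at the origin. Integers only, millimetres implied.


translate([364, 378, 0]) cube([560, 345, 15]);
translate([364, 378, 15]) cube([560, 15, 198]);
translate([364, 708, 15]) cube([560, 15, 198]);
translate([364, 393, 15]) cube([15, 315, 198]);
translate([909, 393, 15]) cube([15, 315, 198]);


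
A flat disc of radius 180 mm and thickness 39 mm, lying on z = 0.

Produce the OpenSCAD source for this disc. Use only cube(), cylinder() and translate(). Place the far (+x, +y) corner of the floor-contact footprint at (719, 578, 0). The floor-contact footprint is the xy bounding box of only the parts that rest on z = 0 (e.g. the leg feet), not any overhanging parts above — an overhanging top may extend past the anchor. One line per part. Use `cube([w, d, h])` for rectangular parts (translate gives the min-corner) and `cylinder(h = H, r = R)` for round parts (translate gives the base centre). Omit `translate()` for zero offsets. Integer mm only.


translate([539, 398, 0]) cylinder(h = 39, r = 180);


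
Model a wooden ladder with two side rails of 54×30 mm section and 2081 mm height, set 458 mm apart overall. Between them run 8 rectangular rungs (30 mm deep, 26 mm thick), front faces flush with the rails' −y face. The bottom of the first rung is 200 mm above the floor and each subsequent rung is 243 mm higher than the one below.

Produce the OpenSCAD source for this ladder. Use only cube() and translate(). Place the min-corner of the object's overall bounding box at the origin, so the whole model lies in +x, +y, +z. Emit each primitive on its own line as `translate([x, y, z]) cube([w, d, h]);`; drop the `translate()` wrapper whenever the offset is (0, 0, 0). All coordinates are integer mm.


cube([54, 30, 2081]);
translate([404, 0, 0]) cube([54, 30, 2081]);
translate([54, 0, 200]) cube([350, 30, 26]);
translate([54, 0, 443]) cube([350, 30, 26]);
translate([54, 0, 686]) cube([350, 30, 26]);
translate([54, 0, 929]) cube([350, 30, 26]);
translate([54, 0, 1172]) cube([350, 30, 26]);
translate([54, 0, 1415]) cube([350, 30, 26]);
translate([54, 0, 1658]) cube([350, 30, 26]);
translate([54, 0, 1901]) cube([350, 30, 26]);


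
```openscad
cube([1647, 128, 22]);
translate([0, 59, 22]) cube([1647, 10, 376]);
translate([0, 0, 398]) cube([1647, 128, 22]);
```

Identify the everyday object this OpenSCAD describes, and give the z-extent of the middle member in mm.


An I-beam. The web height is 376 mm.

Two wide flanges with a thin centred web — an I-beam. Overall 420 mm minus two 22 mm flanges gives a web of 420 − 2·22 = 376 mm.


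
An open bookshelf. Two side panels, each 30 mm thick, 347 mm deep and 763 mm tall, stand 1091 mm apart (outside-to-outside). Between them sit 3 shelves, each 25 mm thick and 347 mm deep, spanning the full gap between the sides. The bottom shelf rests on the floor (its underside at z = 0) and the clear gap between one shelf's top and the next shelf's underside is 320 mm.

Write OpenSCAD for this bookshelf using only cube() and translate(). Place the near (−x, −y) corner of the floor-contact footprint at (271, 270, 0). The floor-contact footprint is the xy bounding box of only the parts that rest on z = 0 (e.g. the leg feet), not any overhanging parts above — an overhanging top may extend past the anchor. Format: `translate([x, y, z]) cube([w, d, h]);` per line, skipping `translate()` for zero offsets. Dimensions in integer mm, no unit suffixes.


translate([271, 270, 0]) cube([30, 347, 763]);
translate([1332, 270, 0]) cube([30, 347, 763]);
translate([301, 270, 0]) cube([1031, 347, 25]);
translate([301, 270, 345]) cube([1031, 347, 25]);
translate([301, 270, 690]) cube([1031, 347, 25]);


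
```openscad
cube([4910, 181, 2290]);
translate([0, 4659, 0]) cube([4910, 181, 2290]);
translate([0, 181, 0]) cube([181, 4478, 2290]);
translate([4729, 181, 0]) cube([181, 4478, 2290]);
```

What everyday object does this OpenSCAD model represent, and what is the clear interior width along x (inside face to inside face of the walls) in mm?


A house (or room) frame. The interior width is 4548 mm.

Four 2290 mm walls enclosing a rectangle with no floor or roof — a room or house frame. Outside width is 4910 mm and wall thickness is 181 mm, so the interior width is 4910 − 2 × 181 = 4548 mm.


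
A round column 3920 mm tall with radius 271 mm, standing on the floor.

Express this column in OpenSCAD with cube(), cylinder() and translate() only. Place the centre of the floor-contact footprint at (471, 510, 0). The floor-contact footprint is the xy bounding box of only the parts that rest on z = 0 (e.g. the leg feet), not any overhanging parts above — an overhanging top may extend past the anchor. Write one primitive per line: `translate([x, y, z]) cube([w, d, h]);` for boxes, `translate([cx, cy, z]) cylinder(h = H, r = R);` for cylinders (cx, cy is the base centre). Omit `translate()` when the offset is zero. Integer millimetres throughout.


translate([471, 510, 0]) cylinder(h = 3920, r = 271);


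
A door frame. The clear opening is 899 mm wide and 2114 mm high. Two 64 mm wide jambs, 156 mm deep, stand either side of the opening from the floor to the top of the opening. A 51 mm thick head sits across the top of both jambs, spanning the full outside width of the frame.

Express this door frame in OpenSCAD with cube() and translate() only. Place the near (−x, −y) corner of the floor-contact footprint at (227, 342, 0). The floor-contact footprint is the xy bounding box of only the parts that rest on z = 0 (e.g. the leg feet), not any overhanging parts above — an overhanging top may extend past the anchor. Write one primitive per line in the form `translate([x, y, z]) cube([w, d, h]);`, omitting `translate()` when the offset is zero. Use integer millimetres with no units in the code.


translate([227, 342, 0]) cube([64, 156, 2114]);
translate([1190, 342, 0]) cube([64, 156, 2114]);
translate([227, 342, 2114]) cube([1027, 156, 51]);


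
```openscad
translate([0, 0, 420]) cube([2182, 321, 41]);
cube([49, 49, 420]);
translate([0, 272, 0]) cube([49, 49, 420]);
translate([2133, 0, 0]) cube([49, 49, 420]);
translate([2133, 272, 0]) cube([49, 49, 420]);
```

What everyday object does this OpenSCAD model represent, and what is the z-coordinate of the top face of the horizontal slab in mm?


A bench. The seat-top height is 461 mm.

A long slab on four corner posts — a bench. The slab sits at z = 420 with thickness 41, so the top is 420 + 41 = 461 mm.


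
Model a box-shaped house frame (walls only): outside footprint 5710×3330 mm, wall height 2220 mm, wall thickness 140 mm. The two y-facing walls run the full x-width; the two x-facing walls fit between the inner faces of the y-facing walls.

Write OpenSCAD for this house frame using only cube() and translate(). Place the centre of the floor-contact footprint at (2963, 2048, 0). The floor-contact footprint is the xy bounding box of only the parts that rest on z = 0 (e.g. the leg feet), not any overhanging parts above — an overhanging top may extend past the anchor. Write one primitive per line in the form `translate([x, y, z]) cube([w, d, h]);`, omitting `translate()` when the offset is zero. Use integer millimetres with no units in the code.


translate([108, 383, 0]) cube([5710, 140, 2220]);
translate([108, 3573, 0]) cube([5710, 140, 2220]);
translate([108, 523, 0]) cube([140, 3050, 2220]);
translate([5678, 523, 0]) cube([140, 3050, 2220]);


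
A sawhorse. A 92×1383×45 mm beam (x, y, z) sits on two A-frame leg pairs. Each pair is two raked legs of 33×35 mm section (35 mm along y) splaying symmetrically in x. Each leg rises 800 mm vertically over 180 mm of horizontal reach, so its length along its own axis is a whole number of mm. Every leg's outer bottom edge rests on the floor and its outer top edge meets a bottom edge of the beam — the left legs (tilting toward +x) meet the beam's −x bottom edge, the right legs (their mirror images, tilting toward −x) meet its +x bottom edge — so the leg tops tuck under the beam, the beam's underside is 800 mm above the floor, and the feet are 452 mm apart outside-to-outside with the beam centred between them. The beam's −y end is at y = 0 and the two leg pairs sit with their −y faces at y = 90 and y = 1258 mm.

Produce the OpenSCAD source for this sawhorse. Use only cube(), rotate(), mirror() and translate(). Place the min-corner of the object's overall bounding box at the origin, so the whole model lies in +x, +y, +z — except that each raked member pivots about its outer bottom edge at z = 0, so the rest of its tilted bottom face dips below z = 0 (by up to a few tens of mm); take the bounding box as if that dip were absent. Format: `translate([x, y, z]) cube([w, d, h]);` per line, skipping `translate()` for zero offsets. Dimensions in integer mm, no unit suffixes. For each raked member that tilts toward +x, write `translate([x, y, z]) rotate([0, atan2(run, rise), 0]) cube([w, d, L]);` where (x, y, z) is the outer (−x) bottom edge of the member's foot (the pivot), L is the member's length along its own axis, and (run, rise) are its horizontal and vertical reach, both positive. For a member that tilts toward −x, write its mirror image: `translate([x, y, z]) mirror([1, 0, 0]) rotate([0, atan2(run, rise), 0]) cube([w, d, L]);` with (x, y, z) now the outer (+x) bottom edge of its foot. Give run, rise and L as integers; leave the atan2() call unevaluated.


translate([180, 0, 800]) cube([92, 1383, 45]);
translate([0, 90, 0]) rotate([0, atan2(180, 800), 0]) cube([33, 35, 820]);
translate([452, 90, 0]) mirror([1, 0, 0]) rotate([0, atan2(180, 800), 0]) cube([33, 35, 820]);
translate([0, 1258, 0]) rotate([0, atan2(180, 800), 0]) cube([33, 35, 820]);
translate([452, 1258, 0]) mirror([1, 0, 0]) rotate([0, atan2(180, 800), 0]) cube([33, 35, 820]);


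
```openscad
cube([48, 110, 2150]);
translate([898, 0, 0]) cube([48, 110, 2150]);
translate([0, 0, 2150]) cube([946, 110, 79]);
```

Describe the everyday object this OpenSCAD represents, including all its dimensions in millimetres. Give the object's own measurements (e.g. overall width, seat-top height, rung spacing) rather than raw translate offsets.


A door frame. The clear opening is 850 mm wide and 2150 mm high. Two 48 mm wide jambs, 110 mm deep, stand either side of the opening from the floor to the top of the opening. A 79 mm thick head sits across the top of both jambs, spanning the full outside width of the frame.


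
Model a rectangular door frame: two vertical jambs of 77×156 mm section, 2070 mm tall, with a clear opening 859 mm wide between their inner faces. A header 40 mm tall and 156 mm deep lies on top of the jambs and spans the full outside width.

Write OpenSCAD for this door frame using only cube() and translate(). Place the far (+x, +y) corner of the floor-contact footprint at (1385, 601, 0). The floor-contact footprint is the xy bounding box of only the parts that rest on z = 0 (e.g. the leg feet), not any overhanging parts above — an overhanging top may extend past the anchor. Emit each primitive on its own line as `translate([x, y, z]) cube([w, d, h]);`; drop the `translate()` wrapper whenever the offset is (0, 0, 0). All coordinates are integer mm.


translate([372, 445, 0]) cube([77, 156, 2070]);
translate([1308, 445, 0]) cube([77, 156, 2070]);
translate([372, 445, 2070]) cube([1013, 156, 40]);


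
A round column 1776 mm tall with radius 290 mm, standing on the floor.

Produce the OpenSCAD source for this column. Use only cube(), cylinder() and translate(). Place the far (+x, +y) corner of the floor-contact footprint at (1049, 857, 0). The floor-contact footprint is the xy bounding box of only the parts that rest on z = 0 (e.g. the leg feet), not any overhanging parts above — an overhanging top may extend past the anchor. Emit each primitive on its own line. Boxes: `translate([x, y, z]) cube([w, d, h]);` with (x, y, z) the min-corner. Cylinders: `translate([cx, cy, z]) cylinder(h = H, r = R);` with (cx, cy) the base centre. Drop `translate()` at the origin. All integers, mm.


translate([759, 567, 0]) cylinder(h = 1776, r = 290);
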